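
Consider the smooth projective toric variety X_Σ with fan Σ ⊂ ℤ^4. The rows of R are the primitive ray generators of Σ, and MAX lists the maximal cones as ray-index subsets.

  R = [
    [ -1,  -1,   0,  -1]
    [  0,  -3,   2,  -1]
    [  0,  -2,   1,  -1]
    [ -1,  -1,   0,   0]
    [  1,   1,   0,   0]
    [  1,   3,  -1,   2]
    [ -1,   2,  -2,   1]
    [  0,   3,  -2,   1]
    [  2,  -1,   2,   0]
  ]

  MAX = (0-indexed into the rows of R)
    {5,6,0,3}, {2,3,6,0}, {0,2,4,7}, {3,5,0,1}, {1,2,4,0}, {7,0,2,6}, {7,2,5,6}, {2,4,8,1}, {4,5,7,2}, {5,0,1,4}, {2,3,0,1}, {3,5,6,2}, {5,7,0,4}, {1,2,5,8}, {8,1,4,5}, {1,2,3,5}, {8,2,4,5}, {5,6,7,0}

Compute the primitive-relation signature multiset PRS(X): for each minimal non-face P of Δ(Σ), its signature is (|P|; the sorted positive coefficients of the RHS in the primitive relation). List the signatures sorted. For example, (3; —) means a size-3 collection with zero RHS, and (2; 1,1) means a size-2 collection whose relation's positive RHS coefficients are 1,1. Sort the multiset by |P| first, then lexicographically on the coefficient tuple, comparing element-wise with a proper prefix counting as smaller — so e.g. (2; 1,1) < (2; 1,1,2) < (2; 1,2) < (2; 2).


Minimal non-faces — 11 found among 9 rays, 18 max cones:

  • {1,7}:  v_{1} + v_{7} = 0  ⟹  sig = (2; —)
  • {3,4}:  v_{3} + v_{4} = 0  ⟹  sig = (2; —)
  • {1,6}:  v_{1} + v_{6} = v_{3}  ⟹  sig = (2; 1)
  • {3,7}:  v_{3} + v_{7} = v_{6}  ⟹  sig = (2; 1)
  • {4,6}:  v_{4} + v_{6} = v_{7}  ⟹  sig = (2; 1)
  • {0,8}:  v_{0} + v_{8} = v_{1} + v_{4}  ⟹  sig = (2; 1,1)
  • {6,8}:  v_{6} + v_{8} = v_{2} + v_{5}  ⟹  sig = (2; 1,1)
  • {3,8}:  v_{3} + v_{8} = v_{1} + v_{2} + v_{5}  ⟹  sig = (2; 1,1,1)
  • {7,8}:  v_{7} + v_{8} = v_{2} + v_{4} + v_{5}  ⟹  sig = (2; 1,1,1)
  • {0,2,5}:  v_{0} + v_{2} + v_{5} = 0  ⟹  sig = (3; —)
  • {1,2,4,5}:  v_{1} + v_{2} + v_{4} + v_{5} = v_{8}  ⟹  sig = (4; 1)

Signatures (|P|; sorted positive RHS coefficients), sorted:
    |P|=2: 9 collections, coeffs (), (), (1), (1), (1), (1,1), (1,1), (1,1,1), (1,1,1)
    |P|=3: 1 collection, coeffs ()
    |P|=4: 1 collection, coeffs (1)


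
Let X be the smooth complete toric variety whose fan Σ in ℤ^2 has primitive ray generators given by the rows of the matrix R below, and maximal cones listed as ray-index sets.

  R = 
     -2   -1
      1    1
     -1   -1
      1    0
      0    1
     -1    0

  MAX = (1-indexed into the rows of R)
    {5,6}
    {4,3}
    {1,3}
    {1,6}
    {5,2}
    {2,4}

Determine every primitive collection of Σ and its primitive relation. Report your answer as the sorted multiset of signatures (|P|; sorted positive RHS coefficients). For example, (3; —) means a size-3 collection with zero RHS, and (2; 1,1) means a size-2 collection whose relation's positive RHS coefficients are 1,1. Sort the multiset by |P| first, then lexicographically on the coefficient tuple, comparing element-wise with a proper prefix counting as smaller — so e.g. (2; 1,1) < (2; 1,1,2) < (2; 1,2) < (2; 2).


Minimal non-faces — 9 found among 6 rays, 6 max cones:

  • {2,3}:  v_{2} + v_{3} = 0 — sig = (2; —)
  • {4,6}:  v_{4} + v_{6} = 0 — sig = (2; —)
  • {1,2}:  v_{1} + v_{2} = v_{6} — sig = (2; 1)
  • {1,4}:  v_{1} + v_{4} = v_{3} — sig = (2; 1)
  • {2,6}:  v_{2} + v_{6} = v_{5} — sig = (2; 1)
  • {3,5}:  v_{3} + v_{5} = v_{6} — sig = (2; 1)
  • {3,6}:  v_{3} + v_{6} = v_{1} — sig = (2; 1)
  • {4,5}:  v_{4} + v_{5} = v_{2} — sig = (2; 1)
  • {1,5}:  v_{1} + v_{5} = 2·v_{6} — sig = (2; 2)

Hence PRS(X_Σ) =
    |P|=2: 9 collections, coeffs (), (), (1), (1), (1), (1), (1), (1), (2)


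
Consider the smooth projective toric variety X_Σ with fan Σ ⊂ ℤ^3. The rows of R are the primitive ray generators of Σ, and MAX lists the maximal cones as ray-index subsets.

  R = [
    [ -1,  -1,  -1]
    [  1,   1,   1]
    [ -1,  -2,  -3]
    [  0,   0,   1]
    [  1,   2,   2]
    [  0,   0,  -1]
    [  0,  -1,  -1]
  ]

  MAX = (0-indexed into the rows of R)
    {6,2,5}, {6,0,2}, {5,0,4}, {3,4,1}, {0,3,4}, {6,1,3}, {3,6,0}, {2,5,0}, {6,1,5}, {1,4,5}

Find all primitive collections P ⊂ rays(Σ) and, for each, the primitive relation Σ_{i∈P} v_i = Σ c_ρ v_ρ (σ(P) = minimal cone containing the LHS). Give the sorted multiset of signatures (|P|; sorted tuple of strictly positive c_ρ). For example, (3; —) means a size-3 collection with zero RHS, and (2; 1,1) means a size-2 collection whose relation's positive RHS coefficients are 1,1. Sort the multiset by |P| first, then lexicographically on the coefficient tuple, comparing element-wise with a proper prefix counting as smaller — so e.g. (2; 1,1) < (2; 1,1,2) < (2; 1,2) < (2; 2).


Σ has 7 primitive collections:

  P = {0,1}:  v_{0} + v_{1} = 0  so sig = (2; —)
  P = {3,5}:  v_{3} + v_{5} = 0  so sig = (2; —)
  P = {2,4}:  v_{2} + v_{4} = v_{5}  so sig = (2; 1)
  P = {4,6}:  v_{4} + v_{6} = v_{1}  so sig = (2; 1)
  P = {1,2}:  v_{1} + v_{2} = v_{5} + v_{6}  so sig = (2; 1,1)
  P = {2,3}:  v_{2} + v_{3} = v_{0} + v_{6}  so sig = (2; 1,1)
  P = {0,5,6}:  v_{0} + v_{5} + v_{6} = v_{2}  so sig = (3; 1)

Signatures (|P|; sorted positive RHS coefficients), sorted:
    (2; —)
    (2; —)
    (2; 1)
    (2; 1)
    (2; 1,1)
    (2; 1,1)
    (3; 1)


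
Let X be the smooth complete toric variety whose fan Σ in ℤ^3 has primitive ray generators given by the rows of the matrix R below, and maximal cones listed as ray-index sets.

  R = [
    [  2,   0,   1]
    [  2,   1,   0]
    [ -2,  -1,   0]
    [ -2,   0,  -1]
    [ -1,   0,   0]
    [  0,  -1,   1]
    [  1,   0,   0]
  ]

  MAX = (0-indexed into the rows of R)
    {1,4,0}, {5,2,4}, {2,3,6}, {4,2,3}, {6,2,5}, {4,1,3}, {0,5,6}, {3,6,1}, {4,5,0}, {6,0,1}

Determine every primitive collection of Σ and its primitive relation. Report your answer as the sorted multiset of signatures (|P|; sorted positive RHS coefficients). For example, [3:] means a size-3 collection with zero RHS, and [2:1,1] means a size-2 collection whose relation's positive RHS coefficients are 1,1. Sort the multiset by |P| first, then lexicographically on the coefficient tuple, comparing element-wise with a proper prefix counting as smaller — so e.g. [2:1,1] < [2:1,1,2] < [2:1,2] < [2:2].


Minimal non-faces — 6 found among 7 rays, 10 max cones:

  {0,3}:  v_{0} + v_{3} = 0  ⟹  sig = [2:]
  {1,2}:  v_{1} + v_{2} = 0  ⟹  sig = [2:]
  {4,6}:  v_{4} + v_{6} = 0  ⟹  sig = [2:]
  {0,2}:  v_{0} + v_{2} = v_{5}  ⟹  sig = [2:1]
  {1,5}:  v_{1} + v_{5} = v_{0}  ⟹  sig = [2:1]
  {3,5}:  v_{3} + v_{5} = v_{2}  ⟹  sig = [2:1]

so the primitive-relation signature multiset is
{ [2:] ×3,  [2:1] ×3 }


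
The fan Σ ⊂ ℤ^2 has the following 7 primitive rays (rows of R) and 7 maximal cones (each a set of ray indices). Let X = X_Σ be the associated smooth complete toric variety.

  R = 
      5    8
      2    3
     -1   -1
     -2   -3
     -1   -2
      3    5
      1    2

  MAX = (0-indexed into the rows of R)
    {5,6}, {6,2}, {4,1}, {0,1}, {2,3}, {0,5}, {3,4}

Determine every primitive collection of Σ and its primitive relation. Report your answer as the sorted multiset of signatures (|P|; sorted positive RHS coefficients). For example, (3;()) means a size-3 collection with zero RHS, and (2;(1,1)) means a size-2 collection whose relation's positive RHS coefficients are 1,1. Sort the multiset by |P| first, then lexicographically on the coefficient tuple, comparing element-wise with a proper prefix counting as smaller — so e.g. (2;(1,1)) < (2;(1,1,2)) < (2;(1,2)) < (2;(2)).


14 minimal non-faces of Δ(Σ) (on 7 rays):

  {1,3}:  v_{1} + v_{3} = 0 ; sig = (2;())
  {4,6}:  v_{4} + v_{6} = 0 ; sig = (2;())
  {0,3}:  v_{0} + v_{3} = v_{5} ; sig = (2;(1))
  {1,2}:  v_{1} + v_{2} = v_{6} ; sig = (2;(1))
  {1,5}:  v_{1} + v_{5} = v_{0} ; sig = (2;(1))
  {1,6}:  v_{1} + v_{6} = v_{5} ; sig = (2;(1))
  {2,4}:  v_{2} + v_{4} = v_{3} ; sig = (2;(1))
  {3,5}:  v_{3} + v_{5} = v_{6} ; sig = (2;(1))
  {3,6}:  v_{3} + v_{6} = v_{2} ; sig = (2;(1))
  {4,5}:  v_{4} + v_{5} = v_{1} ; sig = (2;(1))
  {0,2}:  v_{0} + v_{2} = v_{5} + v_{6} ; sig = (2;(1,1))
  {0,4}:  v_{0} + v_{4} = 2·v_{1} ; sig = (2;(2))
  {0,6}:  v_{0} + v_{6} = 2·v_{5} ; sig = (2;(2))
  {2,5}:  v_{2} + v_{5} = 2·v_{6} ; sig = (2;(2))

Hence PRS(X_Σ) =
    (2;())
    (2;())
    (2;(1))
    (2;(1))
    (2;(1))
    (2;(1))
    (2;(1))
    (2;(1))
    (2;(1))
    (2;(1))
    (2;(1,1))
    (2;(2))
    (2;(2))
    (2;(2))


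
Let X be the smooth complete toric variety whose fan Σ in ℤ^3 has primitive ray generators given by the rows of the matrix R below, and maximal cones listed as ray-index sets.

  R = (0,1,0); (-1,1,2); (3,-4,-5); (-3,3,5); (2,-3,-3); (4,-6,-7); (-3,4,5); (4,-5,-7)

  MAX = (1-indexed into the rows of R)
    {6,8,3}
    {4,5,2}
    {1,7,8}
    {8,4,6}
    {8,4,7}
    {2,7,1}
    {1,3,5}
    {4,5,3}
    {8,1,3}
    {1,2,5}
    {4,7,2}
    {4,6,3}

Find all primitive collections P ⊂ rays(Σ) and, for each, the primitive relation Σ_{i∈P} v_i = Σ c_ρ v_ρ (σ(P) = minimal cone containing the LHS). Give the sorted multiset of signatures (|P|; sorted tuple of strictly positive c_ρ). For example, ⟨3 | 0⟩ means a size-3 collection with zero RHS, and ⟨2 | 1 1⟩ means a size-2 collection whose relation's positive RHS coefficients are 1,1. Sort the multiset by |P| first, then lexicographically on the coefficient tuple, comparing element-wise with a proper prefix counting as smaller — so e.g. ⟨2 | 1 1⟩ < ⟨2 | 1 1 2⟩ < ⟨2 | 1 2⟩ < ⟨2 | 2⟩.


|primitive collections| = 11. Relations:

  {3,7}:  v_{3} + v_{7} = 0  ⟹  sig = ⟨2 | 0⟩
  {1,4}:  v_{1} + v_{4} = v_{7}  ⟹  sig = ⟨2 | 1⟩
  {1,6}:  v_{1} + v_{6} = v_{8}  ⟹  sig = ⟨2 | 1⟩
  {2,3}:  v_{2} + v_{3} = v_{5}  ⟹  sig = ⟨2 | 1⟩
  {2,8}:  v_{2} + v_{8} = v_{3}  ⟹  sig = ⟨2 | 1⟩
  {5,7}:  v_{5} + v_{7} = v_{2}  ⟹  sig = ⟨2 | 1⟩
  {6,7}:  v_{6} + v_{7} = v_{4} + v_{8}  ⟹  sig = ⟨2 | 1 1⟩
  {2,6}:  v_{2} + v_{6} = 2·v_{3} + v_{4}  ⟹  sig = ⟨2 | 1 2⟩
  {5,6}:  v_{5} + v_{6} = 3·v_{3} + v_{4}  ⟹  sig = ⟨2 | 1 3⟩
  {5,8}:  v_{5} + v_{8} = 2·v_{3}  ⟹  sig = ⟨2 | 2⟩
  {3,4,8}:  v_{3} + v_{4} + v_{8} = v_{6}  ⟹  sig = ⟨3 | 1⟩

Signatures (|P|; sorted positive RHS coefficients), sorted:
    |P|=2: 10 collections, coeffs (), (1), (1), (1), (1), (1), (1,1), (1,2), (1,3), (2)
    |P|=3: 1 collection, coeffs (1)


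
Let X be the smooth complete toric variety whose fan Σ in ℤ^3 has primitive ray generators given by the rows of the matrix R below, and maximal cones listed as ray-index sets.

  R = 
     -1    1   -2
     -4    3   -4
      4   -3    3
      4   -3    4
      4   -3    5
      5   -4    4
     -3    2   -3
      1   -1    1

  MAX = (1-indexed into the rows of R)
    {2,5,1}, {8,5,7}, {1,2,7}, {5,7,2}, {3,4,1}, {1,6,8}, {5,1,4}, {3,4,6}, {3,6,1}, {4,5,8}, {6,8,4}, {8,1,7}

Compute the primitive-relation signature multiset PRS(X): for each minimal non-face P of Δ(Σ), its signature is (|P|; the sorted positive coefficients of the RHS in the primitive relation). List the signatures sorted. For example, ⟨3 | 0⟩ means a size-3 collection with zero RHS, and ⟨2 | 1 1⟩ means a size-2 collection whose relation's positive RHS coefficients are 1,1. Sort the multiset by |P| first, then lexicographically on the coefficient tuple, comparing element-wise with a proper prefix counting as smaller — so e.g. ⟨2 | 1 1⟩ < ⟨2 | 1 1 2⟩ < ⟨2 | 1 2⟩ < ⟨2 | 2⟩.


14 minimal non-faces of Δ(Σ) (on 8 rays):

  • {2,4}:  v_{2} + v_{4} = 0  →  sig = ⟨2 | 0⟩
  • {2,8}:  v_{2} + v_{8} = v_{7}  →  sig = ⟨2 | 1⟩
  • {3,8}:  v_{3} + v_{8} = v_{6}  →  sig = ⟨2 | 1⟩
  • {4,7}:  v_{4} + v_{7} = v_{8}  →  sig = ⟨2 | 1⟩
  • {2,3}:  v_{2} + v_{3} = v_{1} + v_{8}  →  sig = ⟨2 | 1 1⟩
  • {2,6}:  v_{2} + v_{6} = v_{1} + 2·v_{8}  →  sig = ⟨2 | 1 2⟩
  • {3,7}:  v_{3} + v_{7} = v_{1} + 2·v_{8}  →  sig = ⟨2 | 1 2⟩
  • {5,6}:  v_{5} + v_{6} = 2·v_{4} + v_{8}  →  sig = ⟨2 | 1 2⟩
  • {6,7}:  v_{6} + v_{7} = v_{1} + 3·v_{8}  →  sig = ⟨2 | 1 3⟩
  • {3,5}:  v_{3} + v_{5} = 2·v_{4}  →  sig = ⟨2 | 2⟩
  • {1,5,7}:  v_{1} + v_{5} + v_{7} = 0  →  sig = ⟨3 | 0⟩
  • {1,4,8}:  v_{1} + v_{4} + v_{8} = v_{3}  →  sig = ⟨3 | 1⟩
  • {1,5,8}:  v_{1} + v_{5} + v_{8} = v_{4}  →  sig = ⟨3 | 1⟩
  • {1,4,6}:  v_{1} + v_{4} + v_{6} = 2·v_{3}  →  sig = ⟨3 | 2⟩

Hence PRS(X_Σ) =
{ ⟨2 | 0⟩,  ⟨2 | 1⟩ ×3,  ⟨2 | 1 1⟩,  ⟨2 | 1 2⟩ ×3,  ⟨2 | 1 3⟩,  ⟨2 | 2⟩,  ⟨3 | 0⟩,  ⟨3 | 1⟩ ×2,  ⟨3 | 2⟩ }


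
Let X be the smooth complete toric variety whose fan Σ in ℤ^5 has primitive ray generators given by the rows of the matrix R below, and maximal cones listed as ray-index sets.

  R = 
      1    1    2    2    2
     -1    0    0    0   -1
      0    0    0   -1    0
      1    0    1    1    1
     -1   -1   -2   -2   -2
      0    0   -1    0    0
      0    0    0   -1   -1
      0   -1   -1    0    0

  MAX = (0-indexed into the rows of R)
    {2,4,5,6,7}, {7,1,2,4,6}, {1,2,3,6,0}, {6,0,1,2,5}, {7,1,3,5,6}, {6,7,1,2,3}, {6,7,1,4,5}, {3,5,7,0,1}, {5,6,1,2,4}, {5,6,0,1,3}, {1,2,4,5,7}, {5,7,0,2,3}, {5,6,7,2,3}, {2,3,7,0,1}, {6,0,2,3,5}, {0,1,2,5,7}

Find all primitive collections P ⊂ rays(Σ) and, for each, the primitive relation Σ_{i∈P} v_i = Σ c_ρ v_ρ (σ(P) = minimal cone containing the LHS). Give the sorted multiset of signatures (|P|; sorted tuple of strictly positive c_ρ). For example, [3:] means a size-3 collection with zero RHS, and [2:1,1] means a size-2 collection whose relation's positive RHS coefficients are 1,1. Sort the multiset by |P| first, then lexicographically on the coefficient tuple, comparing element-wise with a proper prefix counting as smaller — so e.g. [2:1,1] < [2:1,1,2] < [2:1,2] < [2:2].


Σ has 5 primitive collections:

  {0,4}:  v_{0} + v_{4} = 0  so sig = [2:]
  {3,4}:  v_{3} + v_{4} = v_{6} + v_{7}  so sig = [2:1,1]
  {0,6,7}:  v_{0} + v_{6} + v_{7} = v_{3}  so sig = [3:1]
  {1,2,3,5}:  v_{1} + v_{2} + v_{3} + v_{5} = 0  so sig = [4:]
  {1,2,5,6,7}:  v_{1} + v_{2} + v_{5} + v_{6} + v_{7} = v_{4}  so sig = [5:1]

Hence PRS(X_Σ) =
{ [2:],  [2:1,1],  [3:1],  [4:],  [5:1] }


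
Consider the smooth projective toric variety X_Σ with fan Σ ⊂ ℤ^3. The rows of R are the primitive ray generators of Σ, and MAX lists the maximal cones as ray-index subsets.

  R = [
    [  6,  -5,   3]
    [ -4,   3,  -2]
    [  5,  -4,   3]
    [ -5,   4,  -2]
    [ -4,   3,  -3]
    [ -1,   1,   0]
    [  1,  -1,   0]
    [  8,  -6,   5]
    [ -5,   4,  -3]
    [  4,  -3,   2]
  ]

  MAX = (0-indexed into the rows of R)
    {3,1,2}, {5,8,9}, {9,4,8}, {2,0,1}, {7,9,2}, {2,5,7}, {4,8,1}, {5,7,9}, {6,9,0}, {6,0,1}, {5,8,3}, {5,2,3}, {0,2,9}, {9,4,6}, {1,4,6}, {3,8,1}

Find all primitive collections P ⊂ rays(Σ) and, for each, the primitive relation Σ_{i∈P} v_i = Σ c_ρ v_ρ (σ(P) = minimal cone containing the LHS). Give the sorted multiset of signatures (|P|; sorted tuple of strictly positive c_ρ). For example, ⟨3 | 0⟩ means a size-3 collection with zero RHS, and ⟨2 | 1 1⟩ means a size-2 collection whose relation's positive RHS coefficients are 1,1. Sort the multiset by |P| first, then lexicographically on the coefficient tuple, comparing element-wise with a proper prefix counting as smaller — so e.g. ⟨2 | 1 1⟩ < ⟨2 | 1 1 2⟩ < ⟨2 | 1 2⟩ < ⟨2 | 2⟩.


22 collections generate NE(X_Σ); each relation:

  • {1,9}:  v_{1} + v_{9} = 0 — sig = ⟨2 | 0⟩
  • {2,8}:  v_{2} + v_{8} = 0 — sig = ⟨2 | 0⟩
  • {5,6}:  v_{5} + v_{6} = 0 — sig = ⟨2 | 0⟩
  • {0,5}:  v_{0} + v_{5} = v_{2} — sig = ⟨2 | 1⟩
  • {0,8}:  v_{0} + v_{8} = v_{6} — sig = ⟨2 | 1⟩
  • {1,5}:  v_{1} + v_{5} = v_{3} — sig = ⟨2 | 1⟩
  • {2,4}:  v_{2} + v_{4} = v_{6} — sig = ⟨2 | 1⟩
  • {2,6}:  v_{2} + v_{6} = v_{0} — sig = ⟨2 | 1⟩
  • {3,6}:  v_{3} + v_{6} = v_{1} — sig = ⟨2 | 1⟩
  • {3,9}:  v_{3} + v_{9} = v_{5} — sig = ⟨2 | 1⟩
  • {4,5}:  v_{4} + v_{5} = v_{8} — sig = ⟨2 | 1⟩
  • {4,7}:  v_{4} + v_{7} = v_{9} — sig = ⟨2 | 1⟩
  • {6,8}:  v_{6} + v_{8} = v_{4} — sig = ⟨2 | 1⟩
  • {0,3}:  v_{0} + v_{3} = v_{1} + v_{2} — sig = ⟨2 | 1 1⟩
  • {1,7}:  v_{1} + v_{7} = v_{2} + v_{5} — sig = ⟨2 | 1 1⟩
  • {3,4}:  v_{3} + v_{4} = v_{1} + v_{8} — sig = ⟨2 | 1 1⟩
  • {6,7}:  v_{6} + v_{7} = v_{2} + v_{9} — sig = ⟨2 | 1 1⟩
  • {7,8}:  v_{7} + v_{8} = v_{5} + v_{9} — sig = ⟨2 | 1 1⟩
  • {0,7}:  v_{0} + v_{7} = 2·v_{2} + v_{9} — sig = ⟨2 | 1 2⟩
  • {3,7}:  v_{3} + v_{7} = v_{2} + 2·v_{5} — sig = ⟨2 | 1 2⟩
  • {0,4}:  v_{0} + v_{4} = 2·v_{6} — sig = ⟨2 | 2⟩
  • {2,5,9}:  v_{2} + v_{5} + v_{9} = v_{7} — sig = ⟨3 | 1⟩

Signatures (|P|; sorted positive RHS coefficients), sorted:
[⟨2 | 0⟩, ⟨2 | 0⟩, ⟨2 | 0⟩, ⟨2 | 1⟩, ⟨2 | 1⟩, ⟨2 | 1⟩, ⟨2 | 1⟩, ⟨2 | 1⟩, ⟨2 | 1⟩, ⟨2 | 1⟩, ⟨2 | 1⟩, ⟨2 | 1⟩, ⟨2 | 1⟩, ⟨2 | 1 1⟩, ⟨2 | 1 1⟩, ⟨2 | 1 1⟩, ⟨2 | 1 1⟩, ⟨2 | 1 1⟩, ⟨2 | 1 2⟩, ⟨2 | 1 2⟩, ⟨2 | 2⟩, ⟨3 | 1⟩]


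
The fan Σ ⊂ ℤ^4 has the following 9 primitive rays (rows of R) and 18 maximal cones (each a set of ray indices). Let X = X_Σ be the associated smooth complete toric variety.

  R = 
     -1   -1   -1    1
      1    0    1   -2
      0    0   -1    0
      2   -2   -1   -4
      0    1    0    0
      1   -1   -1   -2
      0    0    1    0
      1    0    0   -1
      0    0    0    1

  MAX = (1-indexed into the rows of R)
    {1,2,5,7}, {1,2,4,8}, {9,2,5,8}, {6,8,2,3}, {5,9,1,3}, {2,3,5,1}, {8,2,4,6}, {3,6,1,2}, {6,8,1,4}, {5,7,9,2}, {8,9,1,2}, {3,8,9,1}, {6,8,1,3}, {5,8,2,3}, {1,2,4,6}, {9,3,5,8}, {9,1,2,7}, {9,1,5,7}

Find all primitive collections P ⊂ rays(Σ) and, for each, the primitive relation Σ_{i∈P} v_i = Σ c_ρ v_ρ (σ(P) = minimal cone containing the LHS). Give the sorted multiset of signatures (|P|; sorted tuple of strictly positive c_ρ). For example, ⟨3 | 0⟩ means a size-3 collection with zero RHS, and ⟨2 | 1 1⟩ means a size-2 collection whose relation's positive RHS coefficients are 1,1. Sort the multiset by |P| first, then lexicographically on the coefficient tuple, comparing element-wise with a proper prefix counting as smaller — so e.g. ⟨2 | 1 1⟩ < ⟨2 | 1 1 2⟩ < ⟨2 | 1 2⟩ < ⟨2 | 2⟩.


|primitive collections| = 14. Relations:

  • {3,7}:  v_{3} + v_{7} = 0  so sig = ⟨2 | 0⟩
  • {7,8}:  v_{7} + v_{8} = v_{2} + v_{9}  so sig = ⟨2 | 1 1⟩
  • {4,5}:  v_{4} + v_{5} = v_{2} + v_{3} + v_{6}  so sig = ⟨2 | 1 1 1⟩
  • {6,7}:  v_{6} + v_{7} = v_{1} + v_{2} + v_{8}  so sig = ⟨2 | 1 1 1⟩
  • {5,6}:  v_{5} + v_{6} = v_{2} + 2·v_{3}  so sig = ⟨2 | 1 2⟩
  • {6,9}:  v_{6} + v_{9} = v_{1} + 2·v_{8}  so sig = ⟨2 | 1 2⟩
  • {4,9}:  v_{4} + v_{9} = 2·v_{1} + v_{2} + 3·v_{8}  so sig = ⟨2 | 1 2 3⟩
  • {3,4}:  v_{3} + v_{4} = 2·v_{6}  so sig = ⟨2 | 2⟩
  • {4,7}:  v_{4} + v_{7} = 2·v_{1} + 2·v_{2} + 2·v_{8}  so sig = ⟨2 | 2 2 2⟩
  • {1,5,8}:  v_{1} + v_{5} + v_{8} = v_{3}  so sig = ⟨3 | 1⟩
  • {2,3,9}:  v_{2} + v_{3} + v_{9} = v_{8}  so sig = ⟨3 | 1⟩
  • {1,2,5,9}:  v_{1} + v_{2} + v_{5} + v_{9} = 0  so sig = ⟨4 | 0⟩
  • {1,2,3,8}:  v_{1} + v_{2} + v_{3} + v_{8} = v_{6}  so sig = ⟨4 | 1⟩
  • {1,2,6,8}:  v_{1} + v_{2} + v_{6} + v_{8} = v_{4}  so sig = ⟨4 | 1⟩

so the primitive-relation signature multiset is
{ ⟨2 | 0⟩,  ⟨2 | 1 1⟩,  ⟨2 | 1 1 1⟩ ×2,  ⟨2 | 1 2⟩ ×2,  ⟨2 | 1 2 3⟩,  ⟨2 | 2⟩,  ⟨2 | 2 2 2⟩,  ⟨3 | 1⟩ ×2,  ⟨4 | 0⟩,  ⟨4 | 1⟩ ×2 }


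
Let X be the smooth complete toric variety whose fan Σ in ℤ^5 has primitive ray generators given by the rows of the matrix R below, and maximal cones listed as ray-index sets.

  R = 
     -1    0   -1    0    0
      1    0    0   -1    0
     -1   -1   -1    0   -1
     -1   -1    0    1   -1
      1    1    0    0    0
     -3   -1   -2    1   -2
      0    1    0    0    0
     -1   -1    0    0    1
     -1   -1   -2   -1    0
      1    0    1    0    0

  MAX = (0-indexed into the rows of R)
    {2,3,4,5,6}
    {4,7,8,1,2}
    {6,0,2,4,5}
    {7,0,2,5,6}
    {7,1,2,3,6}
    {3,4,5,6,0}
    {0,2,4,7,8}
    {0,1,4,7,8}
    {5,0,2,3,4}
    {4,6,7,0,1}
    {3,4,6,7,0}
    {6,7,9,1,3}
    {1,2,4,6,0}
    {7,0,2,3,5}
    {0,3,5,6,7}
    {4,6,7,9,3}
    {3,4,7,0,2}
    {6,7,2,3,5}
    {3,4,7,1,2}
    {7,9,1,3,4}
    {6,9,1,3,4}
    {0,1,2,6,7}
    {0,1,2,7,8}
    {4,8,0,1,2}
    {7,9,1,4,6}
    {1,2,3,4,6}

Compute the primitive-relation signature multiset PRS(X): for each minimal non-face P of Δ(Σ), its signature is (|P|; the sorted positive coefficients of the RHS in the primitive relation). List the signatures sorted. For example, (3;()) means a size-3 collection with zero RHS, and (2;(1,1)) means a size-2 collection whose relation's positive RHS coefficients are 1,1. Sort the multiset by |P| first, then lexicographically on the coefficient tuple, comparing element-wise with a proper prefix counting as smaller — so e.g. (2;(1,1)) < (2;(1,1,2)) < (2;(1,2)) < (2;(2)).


Minimal non-faces — 14 found among 10 rays, 26 max cones:

  • {0,9}:  v_{0} + v_{9} = 0  ⟹  sig = (2;())
  • {2,9}:  v_{2} + v_{9} = v_{1} + v_{3}  ⟹  sig = (2;(1,1))
  • {5,9}:  v_{5} + v_{9} = v_{2} + v_{3} + v_{6}  ⟹  sig = (2;(1,1,1))
  • {8,9}:  v_{8} + v_{9} = v_{1} + v_{2} + v_{4} + v_{7}  ⟹  sig = (2;(1,1,1,1))
  • {3,8}:  v_{3} + v_{8} = 2·v_{2} + v_{4} + v_{7}  ⟹  sig = (2;(1,1,2))
  • {1,5}:  v_{1} + v_{5} = 2·v_{2} + v_{6}  ⟹  sig = (2;(1,2))
  • {6,8}:  v_{6} + v_{8} = 2·v_{0} + v_{1}  ⟹  sig = (2;(1,2))
  • {5,8}:  v_{5} + v_{8} = 2·v_{0} + 2·v_{2}  ⟹  sig = (2;(2,2))
  • {0,1,3}:  v_{0} + v_{1} + v_{3} = v_{2}  ⟹  sig = (3;(1))
  • {4,5,7}:  v_{4} + v_{5} + v_{7} = 2·v_{0} + v_{3}  ⟹  sig = (3;(1,2))
  • {0,2,3,6}:  v_{0} + v_{2} + v_{3} + v_{6} = v_{5}  ⟹  sig = (4;(1))
  • {2,4,6,7}:  v_{2} + v_{4} + v_{6} + v_{7} = v_{0}  ⟹  sig = (4;(1))
  • {1,3,4,6,7}:  v_{1} + v_{3} + v_{4} + v_{6} + v_{7} = 0  ⟹  sig = (5;())
  • {0,1,2,4,7}:  v_{0} + v_{1} + v_{2} + v_{4} + v_{7} = v_{8}  ⟹  sig = (5;(1))

Sorted signature multiset PRS(X):
{ (2;()),  (2;(1,1)),  (2;(1,1,1)),  (2;(1,1,1,1)),  (2;(1,1,2)),  (2;(1,2)) ×2,  (2;(2,2)),  (3;(1)),  (3;(1,2)),  (4;(1)) ×2,  (5;()),  (5;(1)) }


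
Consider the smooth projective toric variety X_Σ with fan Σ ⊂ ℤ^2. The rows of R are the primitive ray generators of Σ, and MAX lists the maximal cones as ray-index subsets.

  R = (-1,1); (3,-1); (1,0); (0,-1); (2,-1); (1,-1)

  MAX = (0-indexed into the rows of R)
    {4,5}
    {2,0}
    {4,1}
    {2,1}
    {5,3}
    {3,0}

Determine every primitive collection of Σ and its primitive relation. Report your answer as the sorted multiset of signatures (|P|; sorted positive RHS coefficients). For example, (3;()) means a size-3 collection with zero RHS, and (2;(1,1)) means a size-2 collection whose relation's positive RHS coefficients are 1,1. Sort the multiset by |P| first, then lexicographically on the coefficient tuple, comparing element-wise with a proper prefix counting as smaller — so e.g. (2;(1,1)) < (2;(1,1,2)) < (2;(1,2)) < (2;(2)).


9 minimal non-faces of Δ(Σ) (on 6 rays):

  • {0,5}:  v_{0} + v_{5} = 0 ; sig = (2;())
  • {0,4}:  v_{0} + v_{4} = v_{2} ; sig = (2;(1))
  • {2,3}:  v_{2} + v_{3} = v_{5} ; sig = (2;(1))
  • {2,4}:  v_{2} + v_{4} = v_{1} ; sig = (2;(1))
  • {2,5}:  v_{2} + v_{5} = v_{4} ; sig = (2;(1))
  • {1,3}:  v_{1} + v_{3} = v_{4} + v_{5} ; sig = (2;(1,1))
  • {0,1}:  v_{0} + v_{1} = 2·v_{2} ; sig = (2;(2))
  • {1,5}:  v_{1} + v_{5} = 2·v_{4} ; sig = (2;(2))
  • {3,4}:  v_{3} + v_{4} = 2·v_{5} ; sig = (2;(2))

so the primitive-relation signature multiset is
    |P|=2: 9 collections, coeffs (), (1), (1), (1), (1), (1,1), (2), (2), (2)


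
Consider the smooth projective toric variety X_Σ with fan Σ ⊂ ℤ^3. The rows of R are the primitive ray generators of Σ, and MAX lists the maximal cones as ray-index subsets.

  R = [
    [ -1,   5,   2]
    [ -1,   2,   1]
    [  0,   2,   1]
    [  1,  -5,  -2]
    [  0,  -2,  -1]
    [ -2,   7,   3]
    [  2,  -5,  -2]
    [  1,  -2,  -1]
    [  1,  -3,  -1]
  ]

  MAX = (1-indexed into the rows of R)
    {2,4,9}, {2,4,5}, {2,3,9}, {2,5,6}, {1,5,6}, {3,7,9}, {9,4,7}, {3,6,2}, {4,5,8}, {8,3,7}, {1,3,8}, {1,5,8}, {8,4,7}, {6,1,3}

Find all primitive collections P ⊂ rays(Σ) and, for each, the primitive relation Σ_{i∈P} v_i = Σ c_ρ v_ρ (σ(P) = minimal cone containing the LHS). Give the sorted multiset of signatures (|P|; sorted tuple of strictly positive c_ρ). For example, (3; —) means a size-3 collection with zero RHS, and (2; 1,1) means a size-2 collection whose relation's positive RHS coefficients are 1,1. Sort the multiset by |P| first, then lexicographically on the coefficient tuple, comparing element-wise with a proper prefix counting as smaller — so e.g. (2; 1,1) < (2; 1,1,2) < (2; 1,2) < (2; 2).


Δ(Σ) — 9 vertices, 15 min non-faces:

  P={1,4}:  v_{1} + v_{4} = 0  ⟹  sig = (2; —)
  P={2,8}:  v_{2} + v_{8} = 0  ⟹  sig = (2; —)
  P={3,5}:  v_{3} + v_{5} = 0  ⟹  sig = (2; —)
  P={1,2}:  v_{1} + v_{2} = v_{6}  ⟹  sig = (2; 1)
  P={1,9}:  v_{1} + v_{9} = v_{3}  ⟹  sig = (2; 1)
  P={2,7}:  v_{2} + v_{7} = v_{9}  ⟹  sig = (2; 1)
  P={3,4}:  v_{3} + v_{4} = v_{9}  ⟹  sig = (2; 1)
  P={4,6}:  v_{4} + v_{6} = v_{2}  ⟹  sig = (2; 1)
  P={5,9}:  v_{5} + v_{9} = v_{4}  ⟹  sig = (2; 1)
  P={6,7}:  v_{6} + v_{7} = v_{3}  ⟹  sig = (2; 1)
  P={6,8}:  v_{6} + v_{8} = v_{1}  ⟹  sig = (2; 1)
  P={8,9}:  v_{8} + v_{9} = v_{7}  ⟹  sig = (2; 1)
  P={1,7}:  v_{1} + v_{7} = v_{3} + v_{8}  ⟹  sig = (2; 1,1)
  P={5,7}:  v_{5} + v_{7} = v_{4} + v_{8}  ⟹  sig = (2; 1,1)
  P={6,9}:  v_{6} + v_{9} = v_{2} + v_{3}  ⟹  sig = (2; 1,1)

Signatures (|P|; sorted positive RHS coefficients), sorted:
[(2; —), (2; —), (2; —), (2; 1), (2; 1), (2; 1), (2; 1), (2; 1), (2; 1), (2; 1), (2; 1), (2; 1), (2; 1,1), (2; 1,1), (2; 1,1)]


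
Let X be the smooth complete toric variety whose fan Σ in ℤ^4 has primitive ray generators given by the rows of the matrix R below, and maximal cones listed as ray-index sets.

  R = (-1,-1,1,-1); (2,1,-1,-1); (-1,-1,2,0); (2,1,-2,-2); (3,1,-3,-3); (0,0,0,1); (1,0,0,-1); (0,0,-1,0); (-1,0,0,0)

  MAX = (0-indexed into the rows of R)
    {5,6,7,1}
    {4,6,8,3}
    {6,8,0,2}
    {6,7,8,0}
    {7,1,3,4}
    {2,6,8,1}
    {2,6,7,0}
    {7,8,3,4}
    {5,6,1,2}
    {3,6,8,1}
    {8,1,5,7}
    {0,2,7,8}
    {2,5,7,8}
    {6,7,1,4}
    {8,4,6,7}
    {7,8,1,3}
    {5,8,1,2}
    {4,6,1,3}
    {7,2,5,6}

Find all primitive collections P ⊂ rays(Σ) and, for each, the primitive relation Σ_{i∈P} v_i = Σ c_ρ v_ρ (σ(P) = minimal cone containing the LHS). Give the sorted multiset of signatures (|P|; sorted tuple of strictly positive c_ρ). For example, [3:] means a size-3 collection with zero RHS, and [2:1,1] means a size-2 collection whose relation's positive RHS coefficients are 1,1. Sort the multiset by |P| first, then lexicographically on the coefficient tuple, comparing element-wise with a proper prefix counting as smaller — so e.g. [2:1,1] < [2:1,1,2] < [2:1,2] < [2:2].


Σ has 14 primitive collections:

  P = {0,5}:  v_{0} + v_{5} = v_{2} + v_{7}  →  sig = [2:1,1]
  P = {3,5}:  v_{3} + v_{5} = v_{1} + v_{7}  →  sig = [2:1,1]
  P = {4,5}:  v_{4} + v_{5} = v_{1} + v_{6} + 2·v_{7}  →  sig = [2:1,1,2]
  P = {2,4}:  v_{2} + v_{4} = 3·v_{6} + v_{7} + v_{8}  →  sig = [2:1,1,3]
  P = {0,1}:  v_{0} + v_{1} = 2·v_{6} + v_{8}  →  sig = [2:1,2]
  P = {2,3}:  v_{2} + v_{3} = 2·v_{6} + v_{8}  →  sig = [2:1,2]
  P = {0,3}:  v_{0} + v_{3} = 3·v_{6} + v_{7} + 2·v_{8}  →  sig = [2:1,2,3]
  P = {0,4}:  v_{0} + v_{4} = 4·v_{6} + 2·v_{7} + 2·v_{8}  →  sig = [2:2,2,4]
  P = {5,6,8}:  v_{5} + v_{6} + v_{8} = 0  →  sig = [3:]
  P = {1,2,7}:  v_{1} + v_{2} + v_{7} = v_{6}  →  sig = [3:1]
  P = {3,6,7}:  v_{3} + v_{6} + v_{7} = v_{4}  →  sig = [3:1]
  P = {1,4,8}:  v_{1} + v_{4} + v_{8} = 2·v_{3}  →  sig = [3:2]
  P = {1,6,7,8}:  v_{1} + v_{6} + v_{7} + v_{8} = v_{3}  →  sig = [4:1]
  P = {2,6,7,8}:  v_{2} + v_{6} + v_{7} + v_{8} = v_{0}  →  sig = [4:1]

so the primitive-relation signature multiset is
    |P|=2: 8 collections, coeffs (1,1), (1,1), (1,1,2), (1,1,3), (1,2), (1,2), (1,2,3), (2,2,4)
    |P|=3: 4 collections, coeffs (), (1), (1), (2)
    |P|=4: 2 collections, coeffs (1), (1)


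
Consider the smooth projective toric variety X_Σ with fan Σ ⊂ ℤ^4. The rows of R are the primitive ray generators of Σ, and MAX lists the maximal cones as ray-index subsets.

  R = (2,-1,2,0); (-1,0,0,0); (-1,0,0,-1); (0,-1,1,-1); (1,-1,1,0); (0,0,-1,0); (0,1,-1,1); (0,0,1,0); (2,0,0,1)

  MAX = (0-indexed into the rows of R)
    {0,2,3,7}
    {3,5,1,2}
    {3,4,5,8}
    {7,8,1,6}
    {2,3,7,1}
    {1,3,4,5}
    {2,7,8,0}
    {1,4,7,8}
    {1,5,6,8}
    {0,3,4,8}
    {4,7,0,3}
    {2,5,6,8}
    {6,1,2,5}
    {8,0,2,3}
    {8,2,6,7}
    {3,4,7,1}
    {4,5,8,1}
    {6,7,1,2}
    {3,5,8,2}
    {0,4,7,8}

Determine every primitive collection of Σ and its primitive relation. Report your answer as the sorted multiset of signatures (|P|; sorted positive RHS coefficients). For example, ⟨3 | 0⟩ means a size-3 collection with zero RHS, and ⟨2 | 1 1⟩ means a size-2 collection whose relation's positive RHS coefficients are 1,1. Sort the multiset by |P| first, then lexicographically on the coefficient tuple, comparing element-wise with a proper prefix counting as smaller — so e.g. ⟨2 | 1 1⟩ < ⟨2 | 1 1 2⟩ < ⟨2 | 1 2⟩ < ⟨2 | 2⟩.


Δ(Σ) — 9 vertices, 10 min non-faces:

  • {3,6}:  v_{3} + v_{6} = 0  ⟹  sig = ⟨2 | 0⟩
  • {5,7}:  v_{5} + v_{7} = 0  ⟹  sig = ⟨2 | 0⟩
  • {2,4}:  v_{2} + v_{4} = v_{3}  ⟹  sig = ⟨2 | 1⟩
  • {0,1}:  v_{0} + v_{1} = v_{4} + v_{7}  ⟹  sig = ⟨2 | 1 1⟩
  • {0,5}:  v_{0} + v_{5} = v_{3} + v_{8}  ⟹  sig = ⟨2 | 1 1⟩
  • {0,6}:  v_{0} + v_{6} = v_{7} + v_{8}  ⟹  sig = ⟨2 | 1 1⟩
  • {4,6}:  v_{4} + v_{6} = v_{1} + v_{8}  ⟹  sig = ⟨2 | 1 1⟩
  • {1,2,8}:  v_{1} + v_{2} + v_{8} = 0  ⟹  sig = ⟨3 | 0⟩
  • {1,3,8}:  v_{1} + v_{3} + v_{8} = v_{4}  ⟹  sig = ⟨3 | 1⟩
  • {3,7,8}:  v_{3} + v_{7} + v_{8} = v_{0}  ⟹  sig = ⟨3 | 1⟩

Sorted signature multiset PRS(X):
    ⟨2 | 0⟩
    ⟨2 | 0⟩
    ⟨2 | 1⟩
    ⟨2 | 1 1⟩
    ⟨2 | 1 1⟩
    ⟨2 | 1 1⟩
    ⟨2 | 1 1⟩
    ⟨3 | 0⟩
    ⟨3 | 1⟩
    ⟨3 | 1⟩


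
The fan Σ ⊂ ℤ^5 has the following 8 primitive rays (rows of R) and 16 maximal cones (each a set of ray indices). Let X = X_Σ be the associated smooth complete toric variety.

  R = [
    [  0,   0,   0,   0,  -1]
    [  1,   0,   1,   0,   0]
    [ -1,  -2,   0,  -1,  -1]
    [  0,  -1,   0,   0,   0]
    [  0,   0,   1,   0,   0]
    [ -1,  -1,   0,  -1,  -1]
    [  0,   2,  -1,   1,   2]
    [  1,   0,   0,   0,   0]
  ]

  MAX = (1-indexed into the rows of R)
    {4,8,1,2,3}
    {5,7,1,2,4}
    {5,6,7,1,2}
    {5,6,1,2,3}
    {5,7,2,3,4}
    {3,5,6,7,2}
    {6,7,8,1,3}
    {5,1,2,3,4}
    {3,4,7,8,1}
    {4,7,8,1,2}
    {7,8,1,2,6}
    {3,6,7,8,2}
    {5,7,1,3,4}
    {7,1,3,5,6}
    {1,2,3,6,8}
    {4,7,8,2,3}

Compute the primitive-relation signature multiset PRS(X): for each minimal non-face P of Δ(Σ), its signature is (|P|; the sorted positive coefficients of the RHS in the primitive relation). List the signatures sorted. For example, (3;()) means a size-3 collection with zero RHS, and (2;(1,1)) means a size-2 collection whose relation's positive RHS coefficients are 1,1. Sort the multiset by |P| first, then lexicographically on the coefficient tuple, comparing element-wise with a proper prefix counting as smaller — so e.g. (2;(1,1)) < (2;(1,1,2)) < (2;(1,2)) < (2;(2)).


Δ(Σ) — 8 vertices, 3 min non-faces:

  • {4,6}:  v_{4} + v_{6} = v_{3}  →  sig = (2;(1))
  • {5,8}:  v_{5} + v_{8} = v_{2}  →  sig = (2;(1))
  • {1,2,3,7}:  v_{1} + v_{2} + v_{3} + v_{7} = 0  →  sig = (4;())

so the primitive-relation signature multiset is
{ (2;(1)) ×2,  (4;()) }


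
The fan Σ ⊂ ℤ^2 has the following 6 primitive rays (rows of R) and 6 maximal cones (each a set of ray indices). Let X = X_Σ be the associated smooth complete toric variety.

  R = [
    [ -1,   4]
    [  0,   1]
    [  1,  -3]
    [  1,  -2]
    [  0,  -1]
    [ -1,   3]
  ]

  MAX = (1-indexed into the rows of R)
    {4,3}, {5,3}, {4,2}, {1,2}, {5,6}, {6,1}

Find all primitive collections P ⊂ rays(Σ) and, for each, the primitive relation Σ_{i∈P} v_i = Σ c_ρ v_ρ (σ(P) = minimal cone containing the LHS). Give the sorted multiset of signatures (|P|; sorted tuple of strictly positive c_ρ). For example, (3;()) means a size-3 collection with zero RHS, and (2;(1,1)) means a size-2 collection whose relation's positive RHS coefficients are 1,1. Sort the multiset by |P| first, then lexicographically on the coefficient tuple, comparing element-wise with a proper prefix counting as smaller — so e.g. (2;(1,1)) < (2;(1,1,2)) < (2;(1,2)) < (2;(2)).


|primitive collections| = 9. Relations:

  P = {2,5}:  v_{2} + v_{5} = 0 — sig = (2;())
  P = {3,6}:  v_{3} + v_{6} = 0 — sig = (2;())
  P = {1,3}:  v_{1} + v_{3} = v_{2} — sig = (2;(1))
  P = {1,5}:  v_{1} + v_{5} = v_{6} — sig = (2;(1))
  P = {2,3}:  v_{2} + v_{3} = v_{4} — sig = (2;(1))
  P = {2,6}:  v_{2} + v_{6} = v_{1} — sig = (2;(1))
  P = {4,5}:  v_{4} + v_{5} = v_{3} — sig = (2;(1))
  P = {4,6}:  v_{4} + v_{6} = v_{2} — sig = (2;(1))
  P = {1,4}:  v_{1} + v_{4} = 2·v_{2} — sig = (2;(2))

Hence PRS(X_Σ) =
{ (2;()) ×2,  (2;(1)) ×6,  (2;(2)) }


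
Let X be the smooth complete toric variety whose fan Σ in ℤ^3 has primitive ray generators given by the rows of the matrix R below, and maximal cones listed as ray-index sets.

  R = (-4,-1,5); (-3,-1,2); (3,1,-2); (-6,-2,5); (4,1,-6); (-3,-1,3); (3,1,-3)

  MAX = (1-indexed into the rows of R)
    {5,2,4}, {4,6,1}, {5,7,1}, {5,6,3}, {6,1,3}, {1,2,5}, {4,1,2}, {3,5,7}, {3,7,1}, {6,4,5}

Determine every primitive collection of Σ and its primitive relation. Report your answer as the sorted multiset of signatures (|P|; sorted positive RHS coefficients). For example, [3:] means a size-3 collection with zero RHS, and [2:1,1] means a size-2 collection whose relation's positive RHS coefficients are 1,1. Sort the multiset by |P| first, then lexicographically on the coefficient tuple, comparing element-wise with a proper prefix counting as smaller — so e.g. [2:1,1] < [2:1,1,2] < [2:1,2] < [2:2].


Primitive collections (9):

  {2,3}:  v_{2} + v_{3} = 0  ⇒ sig = [2:]
  {6,7}:  v_{6} + v_{7} = 0  ⇒ sig = [2:]
  {2,6}:  v_{2} + v_{6} = v_{4}  ⇒ sig = [2:1]
  {3,4}:  v_{3} + v_{4} = v_{6}  ⇒ sig = [2:1]
  {4,7}:  v_{4} + v_{7} = v_{2}  ⇒ sig = [2:1]
  {2,7}:  v_{2} + v_{7} = v_{1} + v_{5}  ⇒ sig = [2:1,1]
  {1,3,5}:  v_{1} + v_{3} + v_{5} = v_{7}  ⇒ sig = [3:1]
  {1,5,6}:  v_{1} + v_{5} + v_{6} = v_{2}  ⇒ sig = [3:1]
  {1,4,5}:  v_{1} + v_{4} + v_{5} = 2·v_{2}  ⇒ sig = [3:2]

Hence PRS(X_Σ) =
[[2:], [2:], [2:1], [2:1], [2:1], [2:1,1], [3:1], [3:1], [3:2]]


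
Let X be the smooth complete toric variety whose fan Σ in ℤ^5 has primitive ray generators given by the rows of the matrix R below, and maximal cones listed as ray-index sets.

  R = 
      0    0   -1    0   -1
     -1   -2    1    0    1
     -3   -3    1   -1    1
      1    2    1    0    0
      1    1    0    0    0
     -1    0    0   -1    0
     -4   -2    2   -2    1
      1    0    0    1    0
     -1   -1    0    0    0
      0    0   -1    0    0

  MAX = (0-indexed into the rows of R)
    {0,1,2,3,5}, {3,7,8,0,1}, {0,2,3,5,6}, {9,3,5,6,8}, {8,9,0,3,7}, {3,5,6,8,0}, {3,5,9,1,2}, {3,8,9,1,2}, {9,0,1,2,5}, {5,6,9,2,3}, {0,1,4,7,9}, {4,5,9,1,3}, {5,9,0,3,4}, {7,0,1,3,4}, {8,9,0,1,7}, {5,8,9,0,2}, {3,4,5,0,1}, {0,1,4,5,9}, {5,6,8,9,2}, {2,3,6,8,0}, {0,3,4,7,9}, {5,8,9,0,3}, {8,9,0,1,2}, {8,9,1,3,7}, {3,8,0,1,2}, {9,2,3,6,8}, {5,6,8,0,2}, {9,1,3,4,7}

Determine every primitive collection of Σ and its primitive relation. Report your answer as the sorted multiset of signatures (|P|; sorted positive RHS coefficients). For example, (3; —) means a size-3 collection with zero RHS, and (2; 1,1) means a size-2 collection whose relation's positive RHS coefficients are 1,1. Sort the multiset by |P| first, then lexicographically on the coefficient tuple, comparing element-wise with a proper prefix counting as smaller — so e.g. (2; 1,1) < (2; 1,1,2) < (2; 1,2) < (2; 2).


12 minimal non-faces of Δ(Σ) (on 10 rays):

  • {4,8}:  v_{4} + v_{8} = 0  ⟹  sig = (2; —)
  • {5,7}:  v_{5} + v_{7} = 0  ⟹  sig = (2; —)
  • {2,4}:  v_{2} + v_{4} = v_{1} + v_{5}  ⟹  sig = (2; 1,1)
  • {2,7}:  v_{2} + v_{7} = v_{1} + v_{8}  ⟹  sig = (2; 1,1)
  • {4,6}:  v_{4} + v_{6} = v_{2} + v_{3} + v_{5}  ⟹  sig = (2; 1,1,1)
  • {6,7}:  v_{6} + v_{7} = v_{2} + v_{3} + v_{8}  ⟹  sig = (2; 1,1,1)
  • {1,6}:  v_{1} + v_{6} = 2·v_{2} + v_{3}  ⟹  sig = (2; 1,2)
  • {1,5,8}:  v_{1} + v_{5} + v_{8} = v_{2}  ⟹  sig = (3; 1)
  • {0,6,9}:  v_{0} + v_{6} + v_{9} = 2·v_{5} + 2·v_{8}  ⟹  sig = (3; 2,2)
  • {0,1,3,9}:  v_{0} + v_{1} + v_{3} + v_{9} = 0  ⟹  sig = (4; —)
  • {2,3,5,8}:  v_{2} + v_{3} + v_{5} + v_{8} = v_{6}  ⟹  sig = (4; 1)
  • {0,2,3,9}:  v_{0} + v_{2} + v_{3} + v_{9} = v_{5} + v_{8}  ⟹  sig = (4; 1,1)

Signatures (|P|; sorted positive RHS coefficients), sorted:
    |P|=2: 7 collections, coeffs (), (), (1,1), (1,1), (1,1,1), (1,1,1), (1,2)
    |P|=3: 2 collections, coeffs (1), (2,2)
    |P|=4: 3 collections, coeffs (), (1), (1,1)


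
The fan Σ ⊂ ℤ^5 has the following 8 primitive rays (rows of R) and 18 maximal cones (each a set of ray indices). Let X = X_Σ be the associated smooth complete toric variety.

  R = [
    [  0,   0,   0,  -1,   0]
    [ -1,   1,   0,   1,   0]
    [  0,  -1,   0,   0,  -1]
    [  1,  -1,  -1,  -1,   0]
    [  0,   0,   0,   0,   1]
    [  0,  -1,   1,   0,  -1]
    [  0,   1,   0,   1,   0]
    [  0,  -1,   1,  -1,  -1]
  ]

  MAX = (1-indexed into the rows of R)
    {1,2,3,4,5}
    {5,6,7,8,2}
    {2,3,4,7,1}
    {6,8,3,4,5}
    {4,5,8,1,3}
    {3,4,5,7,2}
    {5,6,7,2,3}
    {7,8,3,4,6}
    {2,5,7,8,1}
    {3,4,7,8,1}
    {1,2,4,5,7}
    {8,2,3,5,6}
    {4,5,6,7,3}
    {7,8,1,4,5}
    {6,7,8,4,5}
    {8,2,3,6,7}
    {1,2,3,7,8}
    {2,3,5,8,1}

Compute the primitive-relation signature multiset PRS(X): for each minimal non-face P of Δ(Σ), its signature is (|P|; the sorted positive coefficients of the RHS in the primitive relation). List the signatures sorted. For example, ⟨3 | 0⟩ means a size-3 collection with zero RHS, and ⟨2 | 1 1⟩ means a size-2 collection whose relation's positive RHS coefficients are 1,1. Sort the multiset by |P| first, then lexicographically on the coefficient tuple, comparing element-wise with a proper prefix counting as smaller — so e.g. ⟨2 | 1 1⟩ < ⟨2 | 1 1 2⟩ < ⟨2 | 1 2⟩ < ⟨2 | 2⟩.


Σ has 5 primitive collections:

  • {1,6}:  v_{1} + v_{6} = v_{8}  so sig = ⟨2 | 1⟩
  • {2,4,6}:  v_{2} + v_{4} + v_{6} = v_{3}  so sig = ⟨3 | 1⟩
  • {2,4,8}:  v_{2} + v_{4} + v_{8} = v_{1} + v_{3}  so sig = ⟨3 | 1 1⟩
  • {1,3,5,7}:  v_{1} + v_{3} + v_{5} + v_{7} = 0  so sig = ⟨4 | 0⟩
  • {3,5,7,8}:  v_{3} + v_{5} + v_{7} + v_{8} = v_{6}  so sig = ⟨4 | 1⟩

Signatures (|P|; sorted positive RHS coefficients), sorted:
    ⟨2 | 1⟩
    ⟨3 | 1⟩
    ⟨3 | 1 1⟩
    ⟨4 | 0⟩
    ⟨4 | 1⟩


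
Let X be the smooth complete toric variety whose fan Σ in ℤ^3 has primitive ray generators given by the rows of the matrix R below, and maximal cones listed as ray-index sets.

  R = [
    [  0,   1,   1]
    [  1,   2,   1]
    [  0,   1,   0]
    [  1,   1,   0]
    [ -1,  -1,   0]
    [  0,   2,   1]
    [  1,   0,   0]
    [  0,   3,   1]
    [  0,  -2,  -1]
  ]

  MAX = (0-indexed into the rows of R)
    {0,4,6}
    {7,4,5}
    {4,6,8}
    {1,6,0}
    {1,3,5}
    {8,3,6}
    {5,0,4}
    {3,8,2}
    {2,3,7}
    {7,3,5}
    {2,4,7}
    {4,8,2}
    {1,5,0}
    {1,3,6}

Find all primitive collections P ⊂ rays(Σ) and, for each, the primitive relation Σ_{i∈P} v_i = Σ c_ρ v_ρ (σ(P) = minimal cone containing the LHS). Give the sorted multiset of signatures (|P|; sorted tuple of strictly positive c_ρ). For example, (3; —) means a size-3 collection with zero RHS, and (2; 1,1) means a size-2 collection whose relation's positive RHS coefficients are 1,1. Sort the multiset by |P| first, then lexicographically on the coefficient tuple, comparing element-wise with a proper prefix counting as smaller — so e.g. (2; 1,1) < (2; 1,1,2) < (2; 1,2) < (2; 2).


15 collections generate NE(X_Σ); each relation:

  P={3,4}:  v_{3} + v_{4} = 0  so sig = (2; —)
  P={5,8}:  v_{5} + v_{8} = 0  so sig = (2; —)
  P={0,2}:  v_{0} + v_{2} = v_{5}  so sig = (2; 1)
  P={0,3}:  v_{0} + v_{3} = v_{1}  so sig = (2; 1)
  P={1,4}:  v_{1} + v_{4} = v_{0}  so sig = (2; 1)
  P={1,8}:  v_{1} + v_{8} = v_{6}  so sig = (2; 1)
  P={2,5}:  v_{2} + v_{5} = v_{7}  so sig = (2; 1)
  P={2,6}:  v_{2} + v_{6} = v_{3}  so sig = (2; 1)
  P={5,6}:  v_{5} + v_{6} = v_{1}  so sig = (2; 1)
  P={7,8}:  v_{7} + v_{8} = v_{2}  so sig = (2; 1)
  P={0,8}:  v_{0} + v_{8} = v_{4} + v_{6}  so sig = (2; 1,1)
  P={1,2}:  v_{1} + v_{2} = v_{3} + v_{5}  so sig = (2; 1,1)
  P={6,7}:  v_{6} + v_{7} = v_{3} + v_{5}  so sig = (2; 1,1)
  P={1,7}:  v_{1} + v_{7} = v_{3} + 2·v_{5}  so sig = (2; 1,2)
  P={0,7}:  v_{0} + v_{7} = 2·v_{5}  so sig = (2; 2)

so the primitive-relation signature multiset is
{ (2; —) ×2,  (2; 1) ×8,  (2; 1,1) ×3,  (2; 1,2),  (2; 2) }
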